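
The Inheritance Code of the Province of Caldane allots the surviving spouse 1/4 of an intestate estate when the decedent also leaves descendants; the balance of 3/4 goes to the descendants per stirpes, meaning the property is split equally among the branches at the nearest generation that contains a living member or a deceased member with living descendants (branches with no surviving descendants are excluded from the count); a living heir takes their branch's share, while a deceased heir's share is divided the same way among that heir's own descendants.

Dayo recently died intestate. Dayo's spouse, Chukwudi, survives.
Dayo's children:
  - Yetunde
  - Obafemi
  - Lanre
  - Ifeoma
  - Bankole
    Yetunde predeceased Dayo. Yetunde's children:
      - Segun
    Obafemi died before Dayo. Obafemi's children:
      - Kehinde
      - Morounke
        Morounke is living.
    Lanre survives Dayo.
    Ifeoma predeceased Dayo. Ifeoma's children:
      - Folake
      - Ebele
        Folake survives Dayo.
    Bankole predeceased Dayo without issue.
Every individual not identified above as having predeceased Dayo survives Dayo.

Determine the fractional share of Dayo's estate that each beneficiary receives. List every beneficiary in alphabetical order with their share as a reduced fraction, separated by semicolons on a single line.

Chukwudi 1/4; Ebele 3/32; Folake 3/32; Kehinde 3/32; Lanre 3/16; Morounke 3/32; Segun 3/16

Chukwudi, as surviving spouse, takes 1/4.
The remaining 3/4 passes to Dayo's descendants per stirpes.
Bankole left no surviving issue, so that branch lapses and is disregarded.
The 3/4 is divided into 4 equal shares of 3/16 among Yetunde, Obafemi, Lanre, Ifeoma.
Yetunde predeceased; the 3/16 allotted to Yetunde's branch passes to Yetunde's issue by representation.
Segun is the sole taker at this level and receives the full 3/16.
Obafemi predeceased; the 3/16 allotted to Obafemi's branch passes to Obafemi's issue by representation.
The 3/16 is divided into 2 equal shares of 3/32 among Kehinde, Morounke.
Kehinde is living and takes 3/32.
Morounke is living and takes 3/32.
Lanre is living and takes 3/16.
Ifeoma predeceased; the 3/16 allotted to Ifeoma's branch passes to Ifeoma's issue by representation.
The 3/16 is divided into 2 equal shares of 3/32 among Folake, Ebele.
Folake is living and takes 3/32.
Ebele is living and takes 3/32.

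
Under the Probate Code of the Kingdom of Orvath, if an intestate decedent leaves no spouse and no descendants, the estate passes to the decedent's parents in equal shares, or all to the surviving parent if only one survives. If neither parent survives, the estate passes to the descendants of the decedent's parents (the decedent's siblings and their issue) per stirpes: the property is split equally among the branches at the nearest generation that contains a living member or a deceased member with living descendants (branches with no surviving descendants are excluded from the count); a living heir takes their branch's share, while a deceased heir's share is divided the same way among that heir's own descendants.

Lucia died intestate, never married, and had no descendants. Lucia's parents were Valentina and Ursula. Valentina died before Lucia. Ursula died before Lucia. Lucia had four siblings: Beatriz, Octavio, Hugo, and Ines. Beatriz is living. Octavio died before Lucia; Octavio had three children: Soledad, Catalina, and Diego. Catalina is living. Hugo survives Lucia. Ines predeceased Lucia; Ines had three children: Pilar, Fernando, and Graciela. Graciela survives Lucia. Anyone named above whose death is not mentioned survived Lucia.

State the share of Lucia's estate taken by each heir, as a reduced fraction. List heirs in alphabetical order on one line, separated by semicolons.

Beatriz 1/4; Catalina 1/12; Diego 1/12; Fernando 1/12; Graciela 1/12; Hugo 1/4; Pilar 1/12; Soledad 1/12

Neither parent survives and there are no descendants, so the estate passes to Lucia's siblings and their issue per stirpes.
The estate is divided into 4 equal shares of 1/4 among Beatriz, Octavio, Hugo, Ines.
Beatriz is living and takes 1/4.
Octavio predeceased; the 1/4 allotted to Octavio's branch passes to Octavio's issue by representation.
The 1/4 is divided into 3 equal shares of 1/12 among Soledad, Catalina, Diego.
Soledad is living and takes 1/12.
Catalina is living and takes 1/12.
Diego is living and takes 1/12.
Hugo is living and takes 1/4.
Ines predeceased; the 1/4 allotted to Ines's branch passes to Ines's issue by representation.
The 1/4 is divided into 3 equal shares of 1/12 among Pilar, Fernando, Graciela.
Pilar is living and takes 1/12.
Fernando is living and takes 1/12.
Graciela is living and takes 1/12.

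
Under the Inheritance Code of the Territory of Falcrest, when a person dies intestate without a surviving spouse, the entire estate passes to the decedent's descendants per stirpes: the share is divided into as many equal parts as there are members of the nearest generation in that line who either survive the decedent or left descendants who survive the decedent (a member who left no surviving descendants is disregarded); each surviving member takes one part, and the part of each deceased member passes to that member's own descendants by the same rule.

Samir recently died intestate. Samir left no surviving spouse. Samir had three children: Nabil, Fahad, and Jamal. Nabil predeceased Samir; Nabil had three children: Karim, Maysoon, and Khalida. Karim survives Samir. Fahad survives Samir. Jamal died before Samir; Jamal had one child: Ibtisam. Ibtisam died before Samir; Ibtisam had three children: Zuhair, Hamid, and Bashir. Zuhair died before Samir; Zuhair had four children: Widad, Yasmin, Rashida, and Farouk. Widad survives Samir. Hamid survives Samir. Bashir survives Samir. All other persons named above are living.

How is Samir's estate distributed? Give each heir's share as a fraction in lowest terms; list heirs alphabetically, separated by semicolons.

There is no surviving spouse, so the entire estate passes to Samir's descendants per stirpes.
The estate is divided into 3 equal shares of 1/3 among Nabil, Fahad, Jamal.
Nabil predeceased; the 1/3 allotted to Nabil's branch passes to Nabil's issue by representation.
The 1/3 is divided into 3 equal shares of 1/9 among Karim, Maysoon, Khalida.
Karim is living and takes 1/9.
Maysoon is living and takes 1/9.
Khalida is living and takes 1/9.
Fahad is living and takes 1/3.
Jamal predeceased; the 1/3 allotted to Jamal's branch passes to Jamal's issue by representation.
Ibtisam's line is the sole branch at this level, so the full 1/3 passes to Ibtisam's issue by representation.
The 1/3 is divided into 3 equal shares of 1/9 among Zuhair, Hamid, Bashir.
Zuhair predeceased; the 1/9 allotted to Zuhair's branch passes to Zuhair's issue by representation.
The 1/9 is divided into 4 equal shares of 1/36 among Widad, Yasmin, Rashida, Farouk.
Widad is living and takes 1/36.
Yasmin is living and takes 1/36.
Rashida is living and takes 1/36.
Farouk is living and takes 1/36.
Hamid is living and takes 1/9.
Bashir is living and takes 1/9.

Bashir 1/9; Fahad 1/3; Farouk 1/36; Hamid 1/9; Karim 1/9; Khalida 1/9; Maysoon 1/9; Rashida 1/36; Widad 1/36; Yasmin 1/36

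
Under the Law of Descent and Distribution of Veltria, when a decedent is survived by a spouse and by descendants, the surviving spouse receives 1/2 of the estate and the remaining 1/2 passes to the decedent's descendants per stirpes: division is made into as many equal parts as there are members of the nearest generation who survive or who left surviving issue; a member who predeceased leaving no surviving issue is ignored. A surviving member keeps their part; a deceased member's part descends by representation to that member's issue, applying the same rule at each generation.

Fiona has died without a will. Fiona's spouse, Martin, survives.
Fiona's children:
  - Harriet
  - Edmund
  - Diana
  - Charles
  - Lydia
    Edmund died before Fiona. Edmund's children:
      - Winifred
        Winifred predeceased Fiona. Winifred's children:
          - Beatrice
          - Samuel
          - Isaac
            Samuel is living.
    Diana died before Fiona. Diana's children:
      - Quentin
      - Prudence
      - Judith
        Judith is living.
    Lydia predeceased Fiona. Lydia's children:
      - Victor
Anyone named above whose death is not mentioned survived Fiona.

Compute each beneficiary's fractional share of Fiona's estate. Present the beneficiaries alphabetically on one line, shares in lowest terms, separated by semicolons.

Beatrice 1/30; Charles 1/10; Harriet 1/10; Isaac 1/30; Judith 1/30; Martin 1/2; Prudence 1/30; Quentin 1/30; Samuel 1/30; Victor 1/10

Martin, as surviving spouse, takes 1/2.
The remaining 1/2 passes to Fiona's descendants per stirpes.
The 1/2 is divided into 5 equal shares of 1/10 among Harriet, Edmund, Diana, Charles, Lydia.
Harriet is living and takes 1/10.
Edmund predeceased; the 1/10 allotted to Edmund's branch passes to Edmund's issue by representation.
Winifred's line is the sole branch at this level, so the full 1/10 passes to Winifred's issue by representation.
The 1/10 is divided into 3 equal shares of 1/30 among Beatrice, Samuel, Isaac.
Beatrice is living and takes 1/30.
Samuel is living and takes 1/30.
Isaac is living and takes 1/30.
Diana predeceased; the 1/10 allotted to Diana's branch passes to Diana's issue by representation.
The 1/10 is divided into 3 equal shares of 1/30 among Quentin, Prudence, Judith.
Quentin is living and takes 1/30.
Prudence is living and takes 1/30.
Judith is living and takes 1/30.
Charles is living and takes 1/10.
Lydia predeceased; the 1/10 allotted to Lydia's branch passes to Lydia's issue by representation.
Victor is the sole taker at this level and receives the full 1/10.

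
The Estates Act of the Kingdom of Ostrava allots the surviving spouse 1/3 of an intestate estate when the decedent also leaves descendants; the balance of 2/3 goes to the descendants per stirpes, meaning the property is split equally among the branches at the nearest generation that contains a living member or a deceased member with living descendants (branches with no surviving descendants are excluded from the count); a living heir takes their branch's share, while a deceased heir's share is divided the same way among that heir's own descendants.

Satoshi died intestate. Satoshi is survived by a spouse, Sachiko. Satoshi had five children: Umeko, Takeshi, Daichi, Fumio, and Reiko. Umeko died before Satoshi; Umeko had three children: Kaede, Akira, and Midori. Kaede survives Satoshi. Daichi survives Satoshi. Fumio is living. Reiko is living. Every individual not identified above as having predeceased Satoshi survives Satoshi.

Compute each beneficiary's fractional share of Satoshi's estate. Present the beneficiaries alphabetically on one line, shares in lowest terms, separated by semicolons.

Sachiko, as surviving spouse, takes 1/3.
The remaining 2/3 passes to Satoshi's descendants per stirpes.
The 2/3 is divided into 5 equal shares of 2/15 among Umeko, Takeshi, Daichi, Fumio, Reiko.
Umeko predeceased; the 2/15 allotted to Umeko's branch passes to Umeko's issue by representation.
The 2/15 is divided into 3 equal shares of 2/45 among Kaede, Akira, Midori.
Kaede is living and takes 2/45.
Akira is living and takes 2/45.
Midori is living and takes 2/45.
Takeshi is living and takes 2/15.
Daichi is living and takes 2/15.
Fumio is living and takes 2/15.
Reiko is living and takes 2/15.

Akira 2/45; Daichi 2/15; Fumio 2/15; Kaede 2/45; Midori 2/45; Reiko 2/15; Sachiko 1/3; Takeshi 2/15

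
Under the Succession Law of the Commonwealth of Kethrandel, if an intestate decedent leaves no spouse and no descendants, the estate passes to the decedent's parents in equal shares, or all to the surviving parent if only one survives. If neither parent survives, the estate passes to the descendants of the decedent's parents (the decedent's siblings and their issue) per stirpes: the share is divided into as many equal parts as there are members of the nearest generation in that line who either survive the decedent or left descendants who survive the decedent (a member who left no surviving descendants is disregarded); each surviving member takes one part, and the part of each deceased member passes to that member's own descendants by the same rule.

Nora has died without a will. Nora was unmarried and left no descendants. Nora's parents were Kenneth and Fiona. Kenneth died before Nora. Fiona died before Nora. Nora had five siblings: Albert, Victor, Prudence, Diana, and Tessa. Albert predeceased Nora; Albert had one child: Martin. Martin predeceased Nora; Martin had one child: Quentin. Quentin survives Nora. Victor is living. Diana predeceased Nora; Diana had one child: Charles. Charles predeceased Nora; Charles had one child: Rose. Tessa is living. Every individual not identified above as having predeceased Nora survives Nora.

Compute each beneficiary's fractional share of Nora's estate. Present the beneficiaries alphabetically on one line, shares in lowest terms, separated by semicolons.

Prudence 1/5; Quentin 1/5; Rose 1/5; Tessa 1/5; Victor 1/5

Neither parent survives and there are no descendants, so the estate passes to Nora's siblings and their issue per stirpes.
The estate is divided into 5 equal shares of 1/5 among Albert, Victor, Prudence, Diana, Tessa.
Albert predeceased; the 1/5 allotted to Albert's branch passes to Albert's issue by representation.
Martin's line is the sole branch at this level, so the full 1/5 passes to Martin's issue by representation.
Quentin is the sole taker at this level and receives the full 1/5.
Victor is living and takes 1/5.
Prudence is living and takes 1/5.
Diana predeceased; the 1/5 allotted to Diana's branch passes to Diana's issue by representation.
Charles's line is the sole branch at this level, so the full 1/5 passes to Charles's issue by representation.
Rose is the sole taker at this level and receives the full 1/5.
Tessa is living and takes 1/5.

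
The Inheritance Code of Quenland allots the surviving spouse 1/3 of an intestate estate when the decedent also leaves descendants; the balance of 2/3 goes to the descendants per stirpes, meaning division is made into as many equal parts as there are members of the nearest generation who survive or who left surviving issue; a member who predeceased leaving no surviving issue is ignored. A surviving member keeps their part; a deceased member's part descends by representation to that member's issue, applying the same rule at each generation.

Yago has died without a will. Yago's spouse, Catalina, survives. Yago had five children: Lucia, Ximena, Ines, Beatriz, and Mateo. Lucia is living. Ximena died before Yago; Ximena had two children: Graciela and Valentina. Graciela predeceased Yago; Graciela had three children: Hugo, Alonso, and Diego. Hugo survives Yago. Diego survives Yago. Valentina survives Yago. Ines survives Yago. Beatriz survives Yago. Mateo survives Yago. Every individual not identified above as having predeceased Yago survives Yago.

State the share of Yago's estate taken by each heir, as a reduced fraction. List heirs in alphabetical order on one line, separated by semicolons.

Catalina, as surviving spouse, takes 1/3.
The remaining 2/3 passes to Yago's descendants per stirpes.
The 2/3 is divided into 5 equal shares of 2/15 among Lucia, Ximena, Ines, Beatriz, Mateo.
Lucia is living and takes 2/15.
Ximena predeceased; the 2/15 allotted to Ximena's branch passes to Ximena's issue by representation.
The 2/15 is divided into 2 equal shares of 1/15 among Graciela, Valentina.
Graciela predeceased; the 1/15 allotted to Graciela's branch passes to Graciela's issue by representation.
The 1/15 is divided into 3 equal shares of 1/45 among Hugo, Alonso, Diego.
Hugo is living and takes 1/45.
Alonso is living and takes 1/45.
Diego is living and takes 1/45.
Valentina is living and takes 1/15.
Ines is living and takes 2/15.
Beatriz is living and takes 2/15.
Mateo is living and takes 2/15.

Alonso 1/45; Beatriz 2/15; Catalina 1/3; Diego 1/45; Hugo 1/45; Ines 2/15; Lucia 2/15; Mateo 2/15; Valentina 1/15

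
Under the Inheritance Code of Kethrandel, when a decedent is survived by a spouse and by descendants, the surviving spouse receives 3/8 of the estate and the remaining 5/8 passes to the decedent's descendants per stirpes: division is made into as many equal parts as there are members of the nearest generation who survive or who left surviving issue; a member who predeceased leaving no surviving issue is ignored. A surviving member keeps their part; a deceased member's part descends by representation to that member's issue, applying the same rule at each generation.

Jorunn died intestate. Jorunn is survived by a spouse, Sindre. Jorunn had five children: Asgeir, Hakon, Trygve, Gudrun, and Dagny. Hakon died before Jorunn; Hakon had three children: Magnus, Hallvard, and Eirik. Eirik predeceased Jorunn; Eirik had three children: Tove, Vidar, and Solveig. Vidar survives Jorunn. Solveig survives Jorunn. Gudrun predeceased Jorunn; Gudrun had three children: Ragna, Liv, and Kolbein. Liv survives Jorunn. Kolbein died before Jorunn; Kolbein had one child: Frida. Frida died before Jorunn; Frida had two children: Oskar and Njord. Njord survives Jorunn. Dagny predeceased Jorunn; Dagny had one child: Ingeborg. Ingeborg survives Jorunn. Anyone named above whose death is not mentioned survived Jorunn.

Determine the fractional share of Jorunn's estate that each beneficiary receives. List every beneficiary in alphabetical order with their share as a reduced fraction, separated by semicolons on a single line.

Asgeir 1/8; Hallvard 1/24; Ingeborg 1/8; Liv 1/24; Magnus 1/24; Njord 1/48; Oskar 1/48; Ragna 1/24; Sindre 3/8; Solveig 1/72; Tove 1/72; Trygve 1/8; Vidar 1/72

Sindre, as surviving spouse, takes 3/8.
The remaining 5/8 passes to Jorunn's descendants per stirpes.
The 5/8 is divided into 5 equal shares of 1/8 among Asgeir, Hakon, Trygve, Gudrun, Dagny.
Asgeir is living and takes 1/8.
Hakon predeceased; the 1/8 allotted to Hakon's branch passes to Hakon's issue by representation.
The 1/8 is divided into 3 equal shares of 1/24 among Magnus, Hallvard, Eirik.
Magnus is living and takes 1/24.
Hallvard is living and takes 1/24.
Eirik predeceased; the 1/24 allotted to Eirik's branch passes to Eirik's issue by representation.
The 1/24 is divided into 3 equal shares of 1/72 among Tove, Vidar, Solveig.
Tove is living and takes 1/72.
Vidar is living and takes 1/72.
Solveig is living and takes 1/72.
Trygve is living and takes 1/8.
Gudrun predeceased; the 1/8 allotted to Gudrun's branch passes to Gudrun's issue by representation.
The 1/8 is divided into 3 equal shares of 1/24 among Ragna, Liv, Kolbein.
Ragna is living and takes 1/24.
Liv is living and takes 1/24.
Kolbein predeceased; the 1/24 allotted to Kolbein's branch passes to Kolbein's issue by representation.
Frida's line is the sole branch at this level, so the full 1/24 passes to Frida's issue by representation.
The 1/24 is divided into 2 equal shares of 1/48 among Oskar, Njord.
Oskar is living and takes 1/48.
Njord is living and takes 1/48.
Dagny predeceased; the 1/8 allotted to Dagny's branch passes to Dagny's issue by representation.
Ingeborg is the sole taker at this level and receives the full 1/8.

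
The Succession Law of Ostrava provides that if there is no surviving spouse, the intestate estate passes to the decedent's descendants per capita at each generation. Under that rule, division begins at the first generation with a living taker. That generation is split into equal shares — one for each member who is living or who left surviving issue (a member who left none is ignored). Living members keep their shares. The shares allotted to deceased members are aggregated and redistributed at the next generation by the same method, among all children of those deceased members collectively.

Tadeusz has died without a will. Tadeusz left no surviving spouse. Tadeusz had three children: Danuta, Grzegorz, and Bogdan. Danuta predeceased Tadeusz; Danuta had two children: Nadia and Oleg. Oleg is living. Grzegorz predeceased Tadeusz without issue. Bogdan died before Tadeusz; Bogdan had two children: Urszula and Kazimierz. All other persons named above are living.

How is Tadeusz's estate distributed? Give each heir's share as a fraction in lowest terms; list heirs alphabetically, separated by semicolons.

There is no surviving spouse, so the entire estate passes to Tadeusz's descendants per capita at each generation.
No one at generation 1 (Danuta, Bogdan) is living; moving to the next generation.
At generation 2 (Nadia, Oleg, Urszula, Kazimierz) there are 4 shares of (1)/4 = 1/4 each.
Living: Nadia, Oleg, Urszula, and Kazimierz — each takes 1/4.

Kazimierz 1/4; Nadia 1/4; Oleg 1/4; Urszula 1/4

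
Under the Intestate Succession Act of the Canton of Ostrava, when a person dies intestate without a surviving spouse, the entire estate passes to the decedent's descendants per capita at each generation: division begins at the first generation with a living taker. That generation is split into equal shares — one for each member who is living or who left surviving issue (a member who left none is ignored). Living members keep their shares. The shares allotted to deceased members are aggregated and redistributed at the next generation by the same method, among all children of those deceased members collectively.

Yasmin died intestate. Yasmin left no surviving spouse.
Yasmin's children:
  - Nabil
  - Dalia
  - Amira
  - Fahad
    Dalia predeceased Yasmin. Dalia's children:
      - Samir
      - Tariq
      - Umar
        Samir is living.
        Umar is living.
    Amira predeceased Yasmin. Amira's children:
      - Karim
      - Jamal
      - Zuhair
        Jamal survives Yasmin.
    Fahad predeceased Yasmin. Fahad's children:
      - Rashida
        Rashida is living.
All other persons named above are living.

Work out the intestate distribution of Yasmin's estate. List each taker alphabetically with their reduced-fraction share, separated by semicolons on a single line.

There is no surviving spouse, so the entire estate passes to Yasmin's descendants per capita at each generation.
At generation 1 (Nabil, Dalia, Amira, Fahad) there are 4 shares of (1)/4 = 1/4 each.
Living: Nabil — each takes 1/4.
Deceased: Dalia, Amira, and Fahad. Their combined 3/4 is pooled and carried to generation 2.
At generation 2 (Samir, Tariq, Umar, Karim, Jamal, Zuhair, Rashida) there are 7 shares of (3/4)/7 = 3/28 each.
Living: Samir, Tariq, Umar, Karim, Jamal, Zuhair, and Rashida — each takes 3/28.

Jamal 3/28; Karim 3/28; Nabil 1/4; Rashida 3/28; Samir 3/28; Tariq 3/28; Umar 3/28; Zuhair 3/28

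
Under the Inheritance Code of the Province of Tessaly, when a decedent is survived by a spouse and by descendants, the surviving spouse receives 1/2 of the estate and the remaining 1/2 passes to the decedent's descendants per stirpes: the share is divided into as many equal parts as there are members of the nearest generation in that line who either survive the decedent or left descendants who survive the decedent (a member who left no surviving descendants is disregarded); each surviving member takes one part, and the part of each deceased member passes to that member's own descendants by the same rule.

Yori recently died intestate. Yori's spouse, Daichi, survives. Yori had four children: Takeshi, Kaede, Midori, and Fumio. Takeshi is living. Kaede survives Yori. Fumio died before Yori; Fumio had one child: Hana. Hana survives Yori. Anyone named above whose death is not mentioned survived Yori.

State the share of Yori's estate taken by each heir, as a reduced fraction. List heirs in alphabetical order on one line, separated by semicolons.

Daichi, as surviving spouse, takes 1/2.
The remaining 1/2 passes to Yori's descendants per stirpes.
The 1/2 is divided into 4 equal shares of 1/8 among Takeshi, Kaede, Midori, Fumio.
Takeshi is living and takes 1/8.
Kaede is living and takes 1/8.
Midori is living and takes 1/8.
Fumio predeceased; the 1/8 allotted to Fumio's branch passes to Fumio's issue by representation.
Hana is the sole taker at this level and receives the full 1/8.

Daichi 1/2; Hana 1/8; Kaede 1/8; Midori 1/8; Takeshi 1/8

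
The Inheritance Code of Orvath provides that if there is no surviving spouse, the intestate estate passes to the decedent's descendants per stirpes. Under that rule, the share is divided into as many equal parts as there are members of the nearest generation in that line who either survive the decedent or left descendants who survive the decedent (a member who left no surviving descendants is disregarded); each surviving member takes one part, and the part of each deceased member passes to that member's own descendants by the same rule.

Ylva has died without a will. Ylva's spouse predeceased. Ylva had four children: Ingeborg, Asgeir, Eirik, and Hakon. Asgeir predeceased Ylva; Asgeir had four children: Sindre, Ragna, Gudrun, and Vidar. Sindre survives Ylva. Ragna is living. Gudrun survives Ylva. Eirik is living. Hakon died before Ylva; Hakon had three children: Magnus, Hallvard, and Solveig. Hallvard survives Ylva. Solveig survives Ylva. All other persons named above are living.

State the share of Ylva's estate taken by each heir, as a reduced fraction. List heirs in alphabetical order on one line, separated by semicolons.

There is no surviving spouse, so the entire estate passes to Ylva's descendants per stirpes.
The estate is divided into 4 equal shares of 1/4 among Ingeborg, Asgeir, Eirik, Hakon.
Ingeborg is living and takes 1/4.
Asgeir predeceased; the 1/4 allotted to Asgeir's branch passes to Asgeir's issue by representation.
The 1/4 is divided into 4 equal shares of 1/16 among Sindre, Ragna, Gudrun, Vidar.
Sindre is living and takes 1/16.
Ragna is living and takes 1/16.
Gudrun is living and takes 1/16.
Vidar is living and takes 1/16.
Eirik is living and takes 1/4.
Hakon predeceased; the 1/4 allotted to Hakon's branch passes to Hakon's issue by representation.
The 1/4 is divided into 3 equal shares of 1/12 among Magnus, Hallvard, Solveig.
Magnus is living and takes 1/12.
Hallvard is living and takes 1/12.
Solveig is living and takes 1/12.

Eirik 1/4; Gudrun 1/16; Hallvard 1/12; Ingeborg 1/4; Magnus 1/12; Ragna 1/16; Sindre 1/16; Solveig 1/12; Vidar 1/16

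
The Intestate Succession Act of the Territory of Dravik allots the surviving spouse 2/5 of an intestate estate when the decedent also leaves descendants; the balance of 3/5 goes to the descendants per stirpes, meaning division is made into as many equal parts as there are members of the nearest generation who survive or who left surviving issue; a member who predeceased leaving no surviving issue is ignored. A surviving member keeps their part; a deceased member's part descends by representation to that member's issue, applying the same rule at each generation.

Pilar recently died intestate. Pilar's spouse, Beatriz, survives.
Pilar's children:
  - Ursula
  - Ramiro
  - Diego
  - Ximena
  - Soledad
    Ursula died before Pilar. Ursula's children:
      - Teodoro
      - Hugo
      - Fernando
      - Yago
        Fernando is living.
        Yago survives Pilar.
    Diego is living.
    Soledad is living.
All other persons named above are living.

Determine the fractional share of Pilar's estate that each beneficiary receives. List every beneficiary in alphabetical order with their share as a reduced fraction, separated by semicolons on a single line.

Beatriz 2/5; Diego 3/25; Fernando 3/100; Hugo 3/100; Ramiro 3/25; Soledad 3/25; Teodoro 3/100; Ximena 3/25; Yago 3/100

Beatriz, as surviving spouse, takes 2/5.
The remaining 3/5 passes to Pilar's descendants per stirpes.
The 3/5 is divided into 5 equal shares of 3/25 among Ursula, Ramiro, Diego, Ximena, Soledad.
Ursula predeceased; the 3/25 allotted to Ursula's branch passes to Ursula's issue by representation.
The 3/25 is divided into 4 equal shares of 3/100 among Teodoro, Hugo, Fernando, Yago.
Teodoro is living and takes 3/100.
Hugo is living and takes 3/100.
Fernando is living and takes 3/100.
Yago is living and takes 3/100.
Ramiro is living and takes 3/25.
Diego is living and takes 3/25.
Ximena is living and takes 3/25.
Soledad is living and takes 3/25.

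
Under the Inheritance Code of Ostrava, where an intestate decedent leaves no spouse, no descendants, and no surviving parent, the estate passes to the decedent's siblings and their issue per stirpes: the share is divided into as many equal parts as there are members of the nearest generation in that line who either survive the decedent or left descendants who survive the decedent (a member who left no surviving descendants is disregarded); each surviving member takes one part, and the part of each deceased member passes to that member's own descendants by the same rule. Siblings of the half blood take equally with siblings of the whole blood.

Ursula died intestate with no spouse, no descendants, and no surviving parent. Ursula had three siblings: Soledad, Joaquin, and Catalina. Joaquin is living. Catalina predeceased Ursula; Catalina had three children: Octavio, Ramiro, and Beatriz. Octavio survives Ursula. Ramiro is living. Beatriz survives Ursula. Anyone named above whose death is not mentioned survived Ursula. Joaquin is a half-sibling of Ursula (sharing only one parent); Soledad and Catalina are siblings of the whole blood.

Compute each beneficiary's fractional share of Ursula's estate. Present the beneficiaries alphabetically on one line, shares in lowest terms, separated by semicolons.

Beatriz 1/9; Joaquin 1/3; Octavio 1/9; Ramiro 1/9; Soledad 1/3

No spouse, descendants, or parent survives, so the estate passes to Ursula's siblings per stirpes.
Half-blood and whole-blood siblings take equally under the stated rule.
The estate is divided into 3 equal shares of 1/3 among Soledad, Joaquin, Catalina.
Soledad is living and takes 1/3.
Joaquin is living and takes 1/3.
Catalina predeceased; the 1/3 allotted to Catalina's branch passes to Catalina's issue by representation.
The 1/3 is divided into 3 equal shares of 1/9 among Octavio, Ramiro, Beatriz.
Octavio is living and takes 1/9.
Ramiro is living and takes 1/9.
Beatriz is living and takes 1/9.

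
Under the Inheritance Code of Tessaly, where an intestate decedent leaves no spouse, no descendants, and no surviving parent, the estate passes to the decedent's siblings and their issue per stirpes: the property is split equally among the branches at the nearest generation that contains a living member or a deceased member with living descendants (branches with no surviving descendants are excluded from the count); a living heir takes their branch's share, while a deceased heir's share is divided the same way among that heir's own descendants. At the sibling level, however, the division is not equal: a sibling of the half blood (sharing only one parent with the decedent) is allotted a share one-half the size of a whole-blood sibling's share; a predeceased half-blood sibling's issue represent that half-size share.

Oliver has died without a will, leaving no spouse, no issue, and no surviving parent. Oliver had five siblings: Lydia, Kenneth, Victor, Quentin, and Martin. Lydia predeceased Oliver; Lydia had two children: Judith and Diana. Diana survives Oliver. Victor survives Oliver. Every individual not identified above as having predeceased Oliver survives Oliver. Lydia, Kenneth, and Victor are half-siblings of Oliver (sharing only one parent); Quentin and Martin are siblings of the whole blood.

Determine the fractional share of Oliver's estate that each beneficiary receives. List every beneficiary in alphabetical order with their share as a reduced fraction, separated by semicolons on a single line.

No spouse, descendants, or parent survives, so the estate passes to Oliver's siblings per stirpes.
Half-blood siblings count for one-half the weight of whole-blood siblings at the initial division.
Dividing 1 in proportion to weights (total weight 7/2): Lydia (weight 1/2) → 1/7; Kenneth (weight 1/2) → 1/7; Victor (weight 1/2) → 1/7; Quentin (weight 1) → 2/7; Martin (weight 1) → 2/7.
Lydia predeceased; the 1/7 allotted to Lydia's branch passes to Lydia's issue by representation.
The 1/7 is divided into 2 equal shares of 1/14 among Judith, Diana.
Judith is living and takes 1/14.
Diana is living and takes 1/14.
Kenneth is living and takes 1/7.
Victor is living and takes 1/7.
Quentin is living and takes 2/7.
Martin is living and takes 2/7.

Diana 1/14; Judith 1/14; Kenneth 1/7; Martin 2/7; Quentin 2/7; Victor 1/7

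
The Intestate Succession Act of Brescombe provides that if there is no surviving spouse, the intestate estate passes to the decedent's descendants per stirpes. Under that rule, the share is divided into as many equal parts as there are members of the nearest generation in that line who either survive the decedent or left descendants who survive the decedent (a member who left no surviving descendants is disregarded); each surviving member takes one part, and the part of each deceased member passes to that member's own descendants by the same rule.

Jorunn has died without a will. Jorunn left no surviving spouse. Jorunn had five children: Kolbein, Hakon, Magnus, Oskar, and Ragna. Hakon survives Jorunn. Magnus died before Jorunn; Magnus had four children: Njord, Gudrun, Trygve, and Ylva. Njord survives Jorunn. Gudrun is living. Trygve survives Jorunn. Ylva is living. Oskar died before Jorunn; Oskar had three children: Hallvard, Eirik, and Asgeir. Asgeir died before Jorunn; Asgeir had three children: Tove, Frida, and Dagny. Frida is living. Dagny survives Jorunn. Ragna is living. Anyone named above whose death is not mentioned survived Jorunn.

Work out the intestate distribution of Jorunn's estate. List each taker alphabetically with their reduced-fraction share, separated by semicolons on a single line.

There is no surviving spouse, so the entire estate passes to Jorunn's descendants per stirpes.
The estate is divided into 5 equal shares of 1/5 among Kolbein, Hakon, Magnus, Oskar, Ragna.
Kolbein is living and takes 1/5.
Hakon is living and takes 1/5.
Magnus predeceased; the 1/5 allotted to Magnus's branch passes to Magnus's issue by representation.
The 1/5 is divided into 4 equal shares of 1/20 among Njord, Gudrun, Trygve, Ylva.
Njord is living and takes 1/20.
Gudrun is living and takes 1/20.
Trygve is living and takes 1/20.
Ylva is living and takes 1/20.
Oskar predeceased; the 1/5 allotted to Oskar's branch passes to Oskar's issue by representation.
The 1/5 is divided into 3 equal shares of 1/15 among Hallvard, Eirik, Asgeir.
Hallvard is living and takes 1/15.
Eirik is living and takes 1/15.
Asgeir predeceased; the 1/15 allotted to Asgeir's branch passes to Asgeir's issue by representation.
The 1/15 is divided into 3 equal shares of 1/45 among Tove, Frida, Dagny.
Tove is living and takes 1/45.
Frida is living and takes 1/45.
Dagny is living and takes 1/45.
Ragna is living and takes 1/5.

Dagny 1/45; Eirik 1/15; Frida 1/45; Gudrun 1/20; Hakon 1/5; Hallvard 1/15; Kolbein 1/5; Njord 1/20; Ragna 1/5; Tove 1/45; Trygve 1/20; Ylva 1/20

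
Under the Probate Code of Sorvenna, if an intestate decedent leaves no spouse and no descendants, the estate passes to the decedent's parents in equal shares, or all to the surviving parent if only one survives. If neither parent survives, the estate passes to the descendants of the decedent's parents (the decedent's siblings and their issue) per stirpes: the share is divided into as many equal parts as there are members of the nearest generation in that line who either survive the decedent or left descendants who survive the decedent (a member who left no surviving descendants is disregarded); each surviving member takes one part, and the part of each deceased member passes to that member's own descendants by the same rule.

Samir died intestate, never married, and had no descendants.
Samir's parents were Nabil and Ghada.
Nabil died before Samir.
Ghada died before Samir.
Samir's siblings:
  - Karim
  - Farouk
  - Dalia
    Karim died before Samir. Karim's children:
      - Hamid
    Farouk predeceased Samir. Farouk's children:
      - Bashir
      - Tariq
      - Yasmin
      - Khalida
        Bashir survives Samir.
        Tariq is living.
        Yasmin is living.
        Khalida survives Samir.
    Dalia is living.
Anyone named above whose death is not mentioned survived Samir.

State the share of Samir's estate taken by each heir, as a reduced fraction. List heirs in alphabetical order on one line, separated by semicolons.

Neither parent survives and there are no descendants, so the estate passes to Samir's siblings and their issue per stirpes.
The estate is divided into 3 equal shares of 1/3 among Karim, Farouk, Dalia.
Karim predeceased; the 1/3 allotted to Karim's branch passes to Karim's issue by representation.
Hamid is the sole taker at this level and receives the full 1/3.
Farouk predeceased; the 1/3 allotted to Farouk's branch passes to Farouk's issue by representation.
The 1/3 is divided into 4 equal shares of 1/12 among Bashir, Tariq, Yasmin, Khalida.
Bashir is living and takes 1/12.
Tariq is living and takes 1/12.
Yasmin is living and takes 1/12.
Khalida is living and takes 1/12.
Dalia is living and takes 1/3.

Bashir 1/12; Dalia 1/3; Hamid 1/3; Khalida 1/12; Tariq 1/12; Yasmin 1/12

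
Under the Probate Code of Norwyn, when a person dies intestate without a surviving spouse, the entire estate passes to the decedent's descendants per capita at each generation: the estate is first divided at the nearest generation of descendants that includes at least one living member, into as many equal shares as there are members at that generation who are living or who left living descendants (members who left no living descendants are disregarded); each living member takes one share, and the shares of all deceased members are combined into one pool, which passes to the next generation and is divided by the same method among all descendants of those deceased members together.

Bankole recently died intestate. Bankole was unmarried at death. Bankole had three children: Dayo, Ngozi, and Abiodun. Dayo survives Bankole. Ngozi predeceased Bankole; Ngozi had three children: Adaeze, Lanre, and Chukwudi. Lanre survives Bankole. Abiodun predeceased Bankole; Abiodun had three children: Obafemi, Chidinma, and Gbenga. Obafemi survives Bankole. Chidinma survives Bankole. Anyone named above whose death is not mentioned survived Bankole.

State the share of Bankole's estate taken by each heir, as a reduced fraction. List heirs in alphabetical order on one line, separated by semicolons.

There is no surviving spouse, so the entire estate passes to Bankole's descendants per capita at each generation.
At generation 1 (Dayo, Ngozi, Abiodun) there are 3 shares of (1)/3 = 1/3 each.
Living: Dayo — each takes 1/3.
Deceased: Ngozi and Abiodun. Their combined 2/3 is pooled and carried to generation 2.
At generation 2 (Adaeze, Lanre, Chukwudi, Obafemi, Chidinma, Gbenga) there are 6 shares of (2/3)/6 = 1/9 each.
Living: Adaeze, Lanre, Chukwudi, Obafemi, Chidinma, and Gbenga — each takes 1/9.

Adaeze 1/9; Chidinma 1/9; Chukwudi 1/9; Dayo 1/3; Gbenga 1/9; Lanre 1/9; Obafemi 1/9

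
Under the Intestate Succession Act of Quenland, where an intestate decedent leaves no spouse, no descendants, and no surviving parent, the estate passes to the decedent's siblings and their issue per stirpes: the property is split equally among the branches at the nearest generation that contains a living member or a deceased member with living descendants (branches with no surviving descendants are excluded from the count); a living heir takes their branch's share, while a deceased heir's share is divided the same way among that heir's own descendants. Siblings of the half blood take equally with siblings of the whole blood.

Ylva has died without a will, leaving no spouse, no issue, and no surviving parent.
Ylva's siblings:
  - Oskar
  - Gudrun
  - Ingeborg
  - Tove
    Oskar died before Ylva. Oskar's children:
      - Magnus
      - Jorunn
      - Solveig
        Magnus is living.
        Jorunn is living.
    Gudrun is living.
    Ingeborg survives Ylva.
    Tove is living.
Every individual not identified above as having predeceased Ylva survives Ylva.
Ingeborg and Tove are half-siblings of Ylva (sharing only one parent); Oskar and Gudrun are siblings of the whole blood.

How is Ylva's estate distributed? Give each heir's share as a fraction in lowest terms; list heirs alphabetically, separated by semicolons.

No spouse, descendants, or parent survives, so the estate passes to Ylva's siblings per stirpes.
Half-blood and whole-blood siblings take equally under the stated rule.
The estate is divided into 4 equal shares of 1/4 among Oskar, Gudrun, Ingeborg, Tove.
Oskar predeceased; the 1/4 allotted to Oskar's branch passes to Oskar's issue by representation.
The 1/4 is divided into 3 equal shares of 1/12 among Magnus, Jorunn, Solveig.
Magnus is living and takes 1/12.
Jorunn is living and takes 1/12.
Solveig is living and takes 1/12.
Gudrun is living and takes 1/4.
Ingeborg is living and takes 1/4.
Tove is living and takes 1/4.

Gudrun 1/4; Ingeborg 1/4; Jorunn 1/12; Magnus 1/12; Solveig 1/12; Tove 1/4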